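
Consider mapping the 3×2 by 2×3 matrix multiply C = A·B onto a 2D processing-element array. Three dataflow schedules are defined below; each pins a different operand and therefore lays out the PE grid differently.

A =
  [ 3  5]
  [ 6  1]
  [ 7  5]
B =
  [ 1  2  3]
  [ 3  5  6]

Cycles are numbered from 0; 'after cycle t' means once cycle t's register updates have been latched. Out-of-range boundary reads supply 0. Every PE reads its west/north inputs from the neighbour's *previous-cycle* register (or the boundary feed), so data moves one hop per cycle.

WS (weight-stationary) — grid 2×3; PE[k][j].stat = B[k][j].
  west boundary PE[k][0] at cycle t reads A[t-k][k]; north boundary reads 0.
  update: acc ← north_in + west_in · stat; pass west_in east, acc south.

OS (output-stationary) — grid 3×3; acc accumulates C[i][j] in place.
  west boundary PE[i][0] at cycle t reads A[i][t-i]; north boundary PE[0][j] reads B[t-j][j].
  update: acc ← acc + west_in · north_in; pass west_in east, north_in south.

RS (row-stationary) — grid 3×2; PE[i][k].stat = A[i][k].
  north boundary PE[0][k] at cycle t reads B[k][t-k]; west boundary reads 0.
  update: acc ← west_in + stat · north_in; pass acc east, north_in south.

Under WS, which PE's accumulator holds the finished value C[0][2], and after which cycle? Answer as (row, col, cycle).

Under WS, C[0][2] lands at PE[1][2]:
  after 0 — PE[1][2] acc=0, pass-E 0, pass-S 0
  after 1 — PE[1][2] acc=0, pass-E 0, pass-S 0
  after 2 — PE[1][2] acc=0, pass-E 0, pass-S 0
  after 3 — PE[1][2] acc=39, pass-E 5, pass-S 39

(row, col, cycle) = (1, 2, 3)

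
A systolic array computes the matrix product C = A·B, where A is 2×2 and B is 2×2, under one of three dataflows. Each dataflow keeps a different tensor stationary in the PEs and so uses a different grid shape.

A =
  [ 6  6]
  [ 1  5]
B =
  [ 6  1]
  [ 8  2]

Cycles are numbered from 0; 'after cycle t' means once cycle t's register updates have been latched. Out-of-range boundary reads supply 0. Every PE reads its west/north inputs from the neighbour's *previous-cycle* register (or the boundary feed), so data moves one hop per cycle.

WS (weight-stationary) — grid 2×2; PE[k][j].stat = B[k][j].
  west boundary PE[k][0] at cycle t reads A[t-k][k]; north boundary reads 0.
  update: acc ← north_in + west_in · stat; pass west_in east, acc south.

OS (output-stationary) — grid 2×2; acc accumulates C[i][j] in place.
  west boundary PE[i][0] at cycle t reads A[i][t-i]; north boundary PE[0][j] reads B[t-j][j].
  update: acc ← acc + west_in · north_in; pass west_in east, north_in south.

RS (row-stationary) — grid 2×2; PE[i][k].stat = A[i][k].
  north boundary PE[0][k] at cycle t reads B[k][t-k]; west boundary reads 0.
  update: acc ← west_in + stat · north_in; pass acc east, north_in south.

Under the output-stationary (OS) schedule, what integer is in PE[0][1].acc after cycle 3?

OS (2×2). Following PE[0][1] plus its west/north inputs:
  0: (0,0).acc=36  regs=<6,6>
  0: (0,1).acc=0  regs=<0,0>
  1: (0,0).acc=84  regs=<6,8>
  1: (0,1).acc=6  regs=<6,1>
  2: (0,0).acc=84  regs=<0,0>
  2: (0,1).acc=18  regs=<6,2>
  3: (0,0).acc=84  regs=<0,0>
  3: (0,1).acc=18  regs=<0,0>

PE[0][1].acc = 18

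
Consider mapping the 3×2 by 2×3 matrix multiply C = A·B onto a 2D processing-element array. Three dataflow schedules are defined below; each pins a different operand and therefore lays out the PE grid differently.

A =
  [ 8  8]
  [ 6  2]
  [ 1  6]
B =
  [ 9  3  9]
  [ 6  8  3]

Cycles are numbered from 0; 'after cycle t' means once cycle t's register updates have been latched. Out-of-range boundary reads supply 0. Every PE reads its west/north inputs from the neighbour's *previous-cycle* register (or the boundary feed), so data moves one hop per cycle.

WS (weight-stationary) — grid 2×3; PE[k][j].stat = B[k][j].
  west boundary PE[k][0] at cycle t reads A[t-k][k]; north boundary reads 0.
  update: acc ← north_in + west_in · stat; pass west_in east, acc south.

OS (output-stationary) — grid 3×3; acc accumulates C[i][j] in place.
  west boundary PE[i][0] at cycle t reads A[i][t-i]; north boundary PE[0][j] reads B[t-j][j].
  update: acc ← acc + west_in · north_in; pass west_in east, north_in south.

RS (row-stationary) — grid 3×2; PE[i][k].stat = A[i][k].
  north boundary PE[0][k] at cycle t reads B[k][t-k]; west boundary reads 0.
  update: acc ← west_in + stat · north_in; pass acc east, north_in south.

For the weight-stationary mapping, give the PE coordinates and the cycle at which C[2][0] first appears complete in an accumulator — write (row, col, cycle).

Under WS, C[2][0] lands at PE[1][0]:
  t=0 PE[1][0]: acc=0 h=0 v=0
  t=1 PE[1][0]: acc=120 h=8 v=120
  t=2 PE[1][0]: acc=66 h=2 v=66
  t=3 PE[1][0]: acc=45 h=6 v=45

(row, col, cycle) = (1, 0, 3)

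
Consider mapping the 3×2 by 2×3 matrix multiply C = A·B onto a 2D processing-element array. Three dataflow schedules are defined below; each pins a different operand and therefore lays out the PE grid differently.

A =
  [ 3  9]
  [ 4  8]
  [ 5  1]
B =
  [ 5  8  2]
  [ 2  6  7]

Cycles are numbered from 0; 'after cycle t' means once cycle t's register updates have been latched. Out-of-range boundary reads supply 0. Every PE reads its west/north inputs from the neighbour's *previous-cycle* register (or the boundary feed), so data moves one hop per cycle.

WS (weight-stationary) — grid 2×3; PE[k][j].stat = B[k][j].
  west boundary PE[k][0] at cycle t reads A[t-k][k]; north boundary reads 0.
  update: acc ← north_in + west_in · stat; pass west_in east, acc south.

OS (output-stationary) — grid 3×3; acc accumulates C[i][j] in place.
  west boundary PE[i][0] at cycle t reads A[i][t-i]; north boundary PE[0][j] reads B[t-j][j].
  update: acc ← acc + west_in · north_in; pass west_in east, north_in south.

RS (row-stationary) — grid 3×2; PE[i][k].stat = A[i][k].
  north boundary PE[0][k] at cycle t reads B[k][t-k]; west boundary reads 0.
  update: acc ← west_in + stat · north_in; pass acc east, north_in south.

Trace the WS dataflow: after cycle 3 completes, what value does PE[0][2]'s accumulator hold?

Tracing WS — 2×3 array, target PE[0][2]:
  step 0 · PE0,1: acc=0; fwd→0 fwd↓0
  step 0 · PE0,2: acc=0; fwd→0 fwd↓0
  step 1 · PE0,1: acc=24; fwd→3 fwd↓24
  step 1 · PE0,2: acc=0; fwd→0 fwd↓0
  step 2 · PE0,1: acc=32; fwd→4 fwd↓32
  step 2 · PE0,2: acc=6; fwd→3 fwd↓6
  step 3 · PE0,1: acc=40; fwd→5 fwd↓40
  step 3 · PE0,2: acc=8; fwd→4 fwd↓8

PE[0][2].acc = 8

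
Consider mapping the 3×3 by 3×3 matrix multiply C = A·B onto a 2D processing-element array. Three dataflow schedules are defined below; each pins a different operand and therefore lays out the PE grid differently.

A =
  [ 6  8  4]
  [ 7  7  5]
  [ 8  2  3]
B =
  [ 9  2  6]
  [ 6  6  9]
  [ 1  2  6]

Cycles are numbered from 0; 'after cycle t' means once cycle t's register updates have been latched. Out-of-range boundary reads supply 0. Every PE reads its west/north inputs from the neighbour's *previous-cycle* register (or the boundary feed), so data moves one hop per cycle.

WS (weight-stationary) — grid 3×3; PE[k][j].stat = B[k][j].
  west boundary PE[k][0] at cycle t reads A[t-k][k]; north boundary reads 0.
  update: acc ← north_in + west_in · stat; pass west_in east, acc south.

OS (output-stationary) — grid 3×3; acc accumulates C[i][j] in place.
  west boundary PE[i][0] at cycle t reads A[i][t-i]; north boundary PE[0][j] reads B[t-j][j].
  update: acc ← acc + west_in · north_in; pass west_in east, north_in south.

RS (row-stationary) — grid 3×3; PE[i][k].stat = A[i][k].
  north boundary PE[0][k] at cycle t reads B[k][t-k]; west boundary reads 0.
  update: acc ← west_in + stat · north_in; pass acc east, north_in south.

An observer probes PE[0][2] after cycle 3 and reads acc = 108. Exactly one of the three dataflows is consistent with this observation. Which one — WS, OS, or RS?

dataflow = OS

— WS: 3×3; PE[0][2] trace:
  [0] (0,2) acc=0 (h:0 v:0)
  [1] (0,2) acc=0 (h:0 v:0)
  [2] (0,2) acc=36 (h:6 v:36)
  [3] (0,2) acc=42 (h:7 v:42)
— OS: 3×3; PE[0][2] trace:
  [0] (0,2) acc=0 (h:0 v:0)
  [1] (0,2) acc=0 (h:0 v:0)
  [2] (0,2) acc=36 (h:6 v:6)
  [3] (0,2) acc=108 (h:8 v:9)
— RS: 3×3; PE[0][2] trace:
  [0] (0,2) acc=0 (h:0 v:0)
  [1] (0,2) acc=0 (h:0 v:0)
  [2] (0,2) acc=106 (h:106 v:1)
  [3] (0,2) acc=68 (h:68 v:2)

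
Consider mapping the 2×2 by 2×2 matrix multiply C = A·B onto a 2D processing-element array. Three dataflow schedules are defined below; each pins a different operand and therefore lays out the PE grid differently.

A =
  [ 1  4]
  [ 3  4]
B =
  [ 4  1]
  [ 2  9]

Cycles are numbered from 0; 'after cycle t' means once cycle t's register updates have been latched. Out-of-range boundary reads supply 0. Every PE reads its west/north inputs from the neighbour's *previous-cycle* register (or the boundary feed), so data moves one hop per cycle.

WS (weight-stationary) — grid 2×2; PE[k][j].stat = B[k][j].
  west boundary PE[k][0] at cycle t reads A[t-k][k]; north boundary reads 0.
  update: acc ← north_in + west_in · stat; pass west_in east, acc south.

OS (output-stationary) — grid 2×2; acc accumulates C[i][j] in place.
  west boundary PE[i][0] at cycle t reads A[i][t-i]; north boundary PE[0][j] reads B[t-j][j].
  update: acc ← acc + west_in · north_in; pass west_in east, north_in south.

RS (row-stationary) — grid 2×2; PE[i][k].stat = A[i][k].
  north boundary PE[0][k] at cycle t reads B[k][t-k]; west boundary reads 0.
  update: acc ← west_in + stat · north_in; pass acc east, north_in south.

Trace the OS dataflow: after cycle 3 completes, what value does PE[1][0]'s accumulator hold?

PE[1][0].acc = 20

OS (2×2). Following PE[1][0] plus its west/north inputs:
  after 0 — PE[0][0] acc=4, pass-E 1, pass-S 4
  after 0 — PE[1][0] acc=0, pass-E 0, pass-S 0
  after 1 — PE[0][0] acc=12, pass-E 4, pass-S 2
  after 1 — PE[1][0] acc=12, pass-E 3, pass-S 4
  after 2 — PE[0][0] acc=12, pass-E 0, pass-S 0
  after 2 — PE[1][0] acc=20, pass-E 4, pass-S 2
  after 3 — PE[0][0] acc=12, pass-E 0, pass-S 0
  after 3 — PE[1][0] acc=20, pass-E 0, pass-S 0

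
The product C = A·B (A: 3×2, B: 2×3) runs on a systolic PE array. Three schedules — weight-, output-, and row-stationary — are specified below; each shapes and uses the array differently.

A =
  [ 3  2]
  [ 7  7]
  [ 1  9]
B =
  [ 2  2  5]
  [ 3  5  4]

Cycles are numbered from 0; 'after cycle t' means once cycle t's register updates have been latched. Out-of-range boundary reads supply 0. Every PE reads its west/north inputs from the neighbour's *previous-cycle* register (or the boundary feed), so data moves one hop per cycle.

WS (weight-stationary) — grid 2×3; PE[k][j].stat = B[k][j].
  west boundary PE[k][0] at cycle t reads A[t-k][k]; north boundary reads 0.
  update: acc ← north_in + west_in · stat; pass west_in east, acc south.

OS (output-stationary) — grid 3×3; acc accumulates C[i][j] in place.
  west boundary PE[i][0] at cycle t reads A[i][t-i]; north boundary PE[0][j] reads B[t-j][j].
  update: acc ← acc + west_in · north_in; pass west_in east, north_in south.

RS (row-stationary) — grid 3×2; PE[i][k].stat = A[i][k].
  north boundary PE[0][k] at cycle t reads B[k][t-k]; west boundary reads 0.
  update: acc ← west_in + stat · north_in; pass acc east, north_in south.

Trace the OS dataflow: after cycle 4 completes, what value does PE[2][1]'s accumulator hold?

OS on a 3×3 grid — tracing PE[2][1] and its feeders:
  c0 r1c1: 0 / 0 / 0
  c0 r2c0: 0 / 0 / 0
  c0 r2c1: 0 / 0 / 0
  c1 r1c1: 0 / 0 / 0
  c1 r2c0: 0 / 0 / 0
  c1 r2c1: 0 / 0 / 0
  c2 r1c1: 14 / 7 / 2
  c2 r2c0: 2 / 1 / 2
  c2 r2c1: 0 / 0 / 0
  c3 r1c1: 49 / 7 / 5
  c3 r2c0: 29 / 9 / 3
  c3 r2c1: 2 / 1 / 2
  c4 r1c1: 49 / 0 / 0
  c4 r2c0: 29 / 0 / 0
  c4 r2c1: 47 / 9 / 5

PE[2][1].acc = 47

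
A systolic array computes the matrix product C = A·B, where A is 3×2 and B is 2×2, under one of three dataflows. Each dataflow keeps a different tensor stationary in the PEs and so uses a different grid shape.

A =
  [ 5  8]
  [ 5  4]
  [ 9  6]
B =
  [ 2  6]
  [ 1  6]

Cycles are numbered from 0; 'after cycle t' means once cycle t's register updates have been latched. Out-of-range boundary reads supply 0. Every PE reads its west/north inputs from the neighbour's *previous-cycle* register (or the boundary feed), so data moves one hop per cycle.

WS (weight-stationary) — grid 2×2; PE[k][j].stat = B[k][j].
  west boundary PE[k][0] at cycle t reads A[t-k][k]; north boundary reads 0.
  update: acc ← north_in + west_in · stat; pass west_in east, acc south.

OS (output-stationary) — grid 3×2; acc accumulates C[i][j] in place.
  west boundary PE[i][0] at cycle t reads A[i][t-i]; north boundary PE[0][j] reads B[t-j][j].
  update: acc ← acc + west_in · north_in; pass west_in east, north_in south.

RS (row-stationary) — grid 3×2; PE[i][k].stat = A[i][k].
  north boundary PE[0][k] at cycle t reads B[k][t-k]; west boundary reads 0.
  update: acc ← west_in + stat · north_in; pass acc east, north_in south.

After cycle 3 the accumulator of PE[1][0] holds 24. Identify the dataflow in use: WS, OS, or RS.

dataflow = WS

— WS: 2×2; PE[1][0] trace:
  after 0 — PE[1][0] acc=0, pass-E 0, pass-S 0
  after 1 — PE[1][0] acc=18, pass-E 8, pass-S 18
  after 2 — PE[1][0] acc=14, pass-E 4, pass-S 14
  after 3 — PE[1][0] acc=24, pass-E 6, pass-S 24
— OS: 3×2; PE[1][0] trace:
  after 0 — PE[1][0] acc=0, pass-E 0, pass-S 0
  after 1 — PE[1][0] acc=10, pass-E 5, pass-S 2
  after 2 — PE[1][0] acc=14, pass-E 4, pass-S 1
  after 3 — PE[1][0] acc=14, pass-E 0, pass-S 0
— RS: 3×2; PE[1][0] trace:
  after 0 — PE[1][0] acc=0, pass-E 0, pass-S 0
  after 1 — PE[1][0] acc=10, pass-E 10, pass-S 2
  after 2 — PE[1][0] acc=30, pass-E 30, pass-S 6
  after 3 — PE[1][0] acc=0, pass-E 0, pass-S 0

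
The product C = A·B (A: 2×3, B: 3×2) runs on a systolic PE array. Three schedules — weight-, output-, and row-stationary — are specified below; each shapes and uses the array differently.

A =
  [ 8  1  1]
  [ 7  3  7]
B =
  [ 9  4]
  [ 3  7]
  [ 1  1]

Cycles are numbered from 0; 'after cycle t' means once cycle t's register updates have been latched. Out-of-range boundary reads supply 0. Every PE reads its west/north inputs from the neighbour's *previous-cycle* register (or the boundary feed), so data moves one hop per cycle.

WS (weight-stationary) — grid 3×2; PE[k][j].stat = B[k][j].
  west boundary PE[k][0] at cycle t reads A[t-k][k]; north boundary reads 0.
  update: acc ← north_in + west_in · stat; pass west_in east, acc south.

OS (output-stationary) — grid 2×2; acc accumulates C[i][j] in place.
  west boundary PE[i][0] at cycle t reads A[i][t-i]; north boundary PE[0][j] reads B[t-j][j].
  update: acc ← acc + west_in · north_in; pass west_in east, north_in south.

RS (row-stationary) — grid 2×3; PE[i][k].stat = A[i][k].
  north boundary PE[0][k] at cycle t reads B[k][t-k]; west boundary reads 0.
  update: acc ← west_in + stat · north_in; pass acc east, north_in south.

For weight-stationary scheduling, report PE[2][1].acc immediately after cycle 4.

WS on a 3×2 grid — tracing PE[2][1] and its feeders:
  0: (1,1).acc=0  regs=<0,0>
  0: (2,0).acc=0  regs=<0,0>
  0: (2,1).acc=0  regs=<0,0>
  1: (1,1).acc=0  regs=<0,0>
  1: (2,0).acc=0  regs=<0,0>
  1: (2,1).acc=0  regs=<0,0>
  2: (1,1).acc=39  regs=<1,39>
  2: (2,0).acc=76  regs=<1,76>
  2: (2,1).acc=0  regs=<0,0>
  3: (1,1).acc=49  regs=<3,49>
  3: (2,0).acc=79  regs=<7,79>
  3: (2,1).acc=40  regs=<1,40>
  4: (1,1).acc=0  regs=<0,0>
  4: (2,0).acc=0  regs=<0,0>
  4: (2,1).acc=56  regs=<7,56>

PE[2][1].acc = 56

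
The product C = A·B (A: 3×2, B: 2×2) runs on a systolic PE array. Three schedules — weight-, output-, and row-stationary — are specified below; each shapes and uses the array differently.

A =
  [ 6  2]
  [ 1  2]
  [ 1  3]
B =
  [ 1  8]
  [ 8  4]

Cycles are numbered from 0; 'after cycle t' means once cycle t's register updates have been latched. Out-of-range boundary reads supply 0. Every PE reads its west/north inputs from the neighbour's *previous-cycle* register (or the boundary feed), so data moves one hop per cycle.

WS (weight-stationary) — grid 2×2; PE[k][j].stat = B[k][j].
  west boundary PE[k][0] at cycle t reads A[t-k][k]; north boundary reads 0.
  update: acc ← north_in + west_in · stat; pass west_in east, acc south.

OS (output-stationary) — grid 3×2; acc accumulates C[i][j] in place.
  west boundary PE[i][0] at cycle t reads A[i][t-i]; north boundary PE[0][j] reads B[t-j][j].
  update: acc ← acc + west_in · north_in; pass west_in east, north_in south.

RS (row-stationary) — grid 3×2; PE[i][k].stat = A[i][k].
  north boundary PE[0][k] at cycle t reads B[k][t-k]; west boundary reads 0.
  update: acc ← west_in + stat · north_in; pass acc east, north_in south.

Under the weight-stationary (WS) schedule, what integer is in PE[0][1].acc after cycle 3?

PE[0][1].acc = 8

WS 2×2: PE[0][1] cycle-by-cycle (with neighbour feeds):
  @0  [0,0]  acc 6  |  →6  ↓6
  @0  [0,1]  acc 0  |  →0  ↓0
  @1  [0,0]  acc 1  |  →1  ↓1
  @1  [0,1]  acc 48  |  →6  ↓48
  @2  [0,0]  acc 1  |  →1  ↓1
  @2  [0,1]  acc 8  |  →1  ↓8
  @3  [0,0]  acc 0  |  →0  ↓0
  @3  [0,1]  acc 8  |  →1  ↓8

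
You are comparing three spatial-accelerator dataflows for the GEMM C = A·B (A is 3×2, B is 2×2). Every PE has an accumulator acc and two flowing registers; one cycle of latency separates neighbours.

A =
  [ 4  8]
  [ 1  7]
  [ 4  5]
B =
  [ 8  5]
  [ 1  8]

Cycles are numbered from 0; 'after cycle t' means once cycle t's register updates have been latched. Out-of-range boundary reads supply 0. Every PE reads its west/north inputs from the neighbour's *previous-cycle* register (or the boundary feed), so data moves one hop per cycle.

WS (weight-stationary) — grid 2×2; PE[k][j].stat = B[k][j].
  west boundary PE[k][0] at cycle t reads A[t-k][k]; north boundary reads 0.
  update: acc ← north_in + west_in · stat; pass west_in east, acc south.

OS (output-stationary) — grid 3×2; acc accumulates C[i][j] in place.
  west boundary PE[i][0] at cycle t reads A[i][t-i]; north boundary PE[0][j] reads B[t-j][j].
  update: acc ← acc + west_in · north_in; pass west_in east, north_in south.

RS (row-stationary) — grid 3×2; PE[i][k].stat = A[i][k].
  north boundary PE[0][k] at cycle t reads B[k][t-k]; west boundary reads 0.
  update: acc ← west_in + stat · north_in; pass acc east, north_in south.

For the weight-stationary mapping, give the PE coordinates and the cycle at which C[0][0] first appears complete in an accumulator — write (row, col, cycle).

(row, col, cycle) = (1, 0, 1)

Under WS, C[0][0] lands at PE[1][0]:
  cycle 0: PE[1][0] → acc 0, east 0, south 0
  cycle 1: PE[1][0] → acc 40, east 8, south 40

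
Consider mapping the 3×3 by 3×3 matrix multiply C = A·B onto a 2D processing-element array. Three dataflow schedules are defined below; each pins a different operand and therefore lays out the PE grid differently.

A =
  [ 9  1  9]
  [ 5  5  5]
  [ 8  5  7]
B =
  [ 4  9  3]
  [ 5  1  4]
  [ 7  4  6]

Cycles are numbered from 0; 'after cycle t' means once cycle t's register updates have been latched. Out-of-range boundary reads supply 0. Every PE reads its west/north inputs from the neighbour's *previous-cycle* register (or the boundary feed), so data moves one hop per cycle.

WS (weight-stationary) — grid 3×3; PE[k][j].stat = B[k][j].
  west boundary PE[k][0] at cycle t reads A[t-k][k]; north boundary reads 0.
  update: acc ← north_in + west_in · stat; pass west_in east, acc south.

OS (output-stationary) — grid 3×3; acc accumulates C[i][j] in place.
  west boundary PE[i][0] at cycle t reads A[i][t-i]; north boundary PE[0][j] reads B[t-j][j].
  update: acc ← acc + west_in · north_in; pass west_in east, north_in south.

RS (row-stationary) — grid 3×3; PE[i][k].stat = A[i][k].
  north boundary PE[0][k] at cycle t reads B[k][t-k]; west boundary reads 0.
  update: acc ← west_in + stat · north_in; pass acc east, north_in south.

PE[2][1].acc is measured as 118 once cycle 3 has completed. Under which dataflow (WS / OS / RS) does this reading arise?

Under WS (3×3), PE[2][1]:
  0: (2,1).acc=0  regs=<0,0>
  1: (2,1).acc=0  regs=<0,0>
  2: (2,1).acc=0  regs=<0,0>
  3: (2,1).acc=118  regs=<9,118>
Under OS (3×3), PE[2][1]:
  0: (2,1).acc=0  regs=<0,0>
  1: (2,1).acc=0  regs=<0,0>
  2: (2,1).acc=0  regs=<0,0>
  3: (2,1).acc=72  regs=<8,9>
Under RS (3×3), PE[2][1]:
  0: (2,1).acc=0  regs=<0,0>
  1: (2,1).acc=0  regs=<0,0>
  2: (2,1).acc=0  regs=<0,0>
  3: (2,1).acc=57  regs=<57,5>

dataflow = WS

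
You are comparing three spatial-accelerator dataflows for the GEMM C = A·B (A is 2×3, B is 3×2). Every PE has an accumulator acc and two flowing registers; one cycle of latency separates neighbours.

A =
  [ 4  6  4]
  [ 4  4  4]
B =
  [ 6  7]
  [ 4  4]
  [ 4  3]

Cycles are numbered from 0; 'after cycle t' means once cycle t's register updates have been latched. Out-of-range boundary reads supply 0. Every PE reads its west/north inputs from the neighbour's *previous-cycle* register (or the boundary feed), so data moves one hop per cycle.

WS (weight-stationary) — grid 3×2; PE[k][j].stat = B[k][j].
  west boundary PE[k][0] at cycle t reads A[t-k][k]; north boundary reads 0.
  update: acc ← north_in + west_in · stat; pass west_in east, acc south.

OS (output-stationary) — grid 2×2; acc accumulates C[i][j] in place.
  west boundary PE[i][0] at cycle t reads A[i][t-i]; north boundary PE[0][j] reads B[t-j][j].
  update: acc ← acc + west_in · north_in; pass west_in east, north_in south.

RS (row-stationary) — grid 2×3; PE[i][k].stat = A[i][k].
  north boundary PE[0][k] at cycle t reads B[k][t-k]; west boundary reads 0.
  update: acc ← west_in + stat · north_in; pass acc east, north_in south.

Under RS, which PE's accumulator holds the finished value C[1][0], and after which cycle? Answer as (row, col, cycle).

(row, col, cycle) = (1, 2, 3)

RS — PE[1][2] is where C[1][0] collects:
  0: (1,2).acc=0  regs=<0,0>
  1: (1,2).acc=0  regs=<0,0>
  2: (1,2).acc=0  regs=<0,0>
  3: (1,2).acc=56  regs=<56,4>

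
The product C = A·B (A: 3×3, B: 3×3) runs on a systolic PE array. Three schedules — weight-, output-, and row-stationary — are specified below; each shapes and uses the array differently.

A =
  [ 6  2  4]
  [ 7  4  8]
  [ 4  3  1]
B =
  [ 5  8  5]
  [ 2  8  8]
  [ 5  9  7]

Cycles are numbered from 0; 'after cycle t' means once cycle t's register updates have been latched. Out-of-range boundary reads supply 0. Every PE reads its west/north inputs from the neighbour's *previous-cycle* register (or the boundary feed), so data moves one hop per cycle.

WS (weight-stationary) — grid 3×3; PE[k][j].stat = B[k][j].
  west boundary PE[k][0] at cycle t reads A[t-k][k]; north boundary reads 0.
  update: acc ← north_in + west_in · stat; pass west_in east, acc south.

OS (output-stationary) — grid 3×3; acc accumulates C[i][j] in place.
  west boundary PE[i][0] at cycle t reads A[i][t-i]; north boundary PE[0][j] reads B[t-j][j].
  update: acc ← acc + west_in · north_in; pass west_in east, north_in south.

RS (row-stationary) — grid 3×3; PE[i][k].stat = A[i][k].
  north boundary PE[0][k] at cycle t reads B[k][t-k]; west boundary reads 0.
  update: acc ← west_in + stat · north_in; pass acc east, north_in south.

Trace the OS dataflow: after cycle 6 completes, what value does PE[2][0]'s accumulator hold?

PE[2][0].acc = 31

Tracing OS — 3×3 array, target PE[2][0]:
  t=0 PE[1][0]: acc=0 h=0 v=0
  t=0 PE[2][0]: acc=0 h=0 v=0
  t=1 PE[1][0]: acc=35 h=7 v=5
  t=1 PE[2][0]: acc=0 h=0 v=0
  t=2 PE[1][0]: acc=43 h=4 v=2
  t=2 PE[2][0]: acc=20 h=4 v=5
  t=3 PE[1][0]: acc=83 h=8 v=5
  t=3 PE[2][0]: acc=26 h=3 v=2
  t=4 PE[1][0]: acc=83 h=0 v=0
  t=4 PE[2][0]: acc=31 h=1 v=5
  t=5 PE[1][0]: acc=83 h=0 v=0
  t=5 PE[2][0]: acc=31 h=0 v=0
  t=6 PE[1][0]: acc=83 h=0 v=0
  t=6 PE[2][0]: acc=31 h=0 v=0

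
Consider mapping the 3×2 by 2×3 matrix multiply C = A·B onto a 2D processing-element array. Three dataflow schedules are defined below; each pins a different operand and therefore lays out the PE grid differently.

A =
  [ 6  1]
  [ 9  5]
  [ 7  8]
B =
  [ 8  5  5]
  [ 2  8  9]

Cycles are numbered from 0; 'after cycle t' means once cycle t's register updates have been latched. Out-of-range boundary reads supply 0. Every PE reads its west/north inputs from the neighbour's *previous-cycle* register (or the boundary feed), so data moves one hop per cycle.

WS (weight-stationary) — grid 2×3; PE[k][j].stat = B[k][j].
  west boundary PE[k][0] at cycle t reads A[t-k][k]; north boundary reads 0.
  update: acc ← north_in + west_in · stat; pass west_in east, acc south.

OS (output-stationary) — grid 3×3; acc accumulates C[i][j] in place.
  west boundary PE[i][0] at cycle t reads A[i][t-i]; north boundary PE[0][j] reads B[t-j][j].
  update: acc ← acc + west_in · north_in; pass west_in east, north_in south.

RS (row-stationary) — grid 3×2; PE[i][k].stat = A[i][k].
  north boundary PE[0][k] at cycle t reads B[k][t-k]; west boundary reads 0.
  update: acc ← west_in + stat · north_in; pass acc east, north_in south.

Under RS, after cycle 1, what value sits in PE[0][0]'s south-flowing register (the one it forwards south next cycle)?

register = 5

RS (3×2). Following PE[0][0] plus its west/north inputs:
  step 0 · PE0,0: acc=48; fwd→48 fwd↓8
  step 1 · PE0,0: acc=30; fwd→30 fwd↓5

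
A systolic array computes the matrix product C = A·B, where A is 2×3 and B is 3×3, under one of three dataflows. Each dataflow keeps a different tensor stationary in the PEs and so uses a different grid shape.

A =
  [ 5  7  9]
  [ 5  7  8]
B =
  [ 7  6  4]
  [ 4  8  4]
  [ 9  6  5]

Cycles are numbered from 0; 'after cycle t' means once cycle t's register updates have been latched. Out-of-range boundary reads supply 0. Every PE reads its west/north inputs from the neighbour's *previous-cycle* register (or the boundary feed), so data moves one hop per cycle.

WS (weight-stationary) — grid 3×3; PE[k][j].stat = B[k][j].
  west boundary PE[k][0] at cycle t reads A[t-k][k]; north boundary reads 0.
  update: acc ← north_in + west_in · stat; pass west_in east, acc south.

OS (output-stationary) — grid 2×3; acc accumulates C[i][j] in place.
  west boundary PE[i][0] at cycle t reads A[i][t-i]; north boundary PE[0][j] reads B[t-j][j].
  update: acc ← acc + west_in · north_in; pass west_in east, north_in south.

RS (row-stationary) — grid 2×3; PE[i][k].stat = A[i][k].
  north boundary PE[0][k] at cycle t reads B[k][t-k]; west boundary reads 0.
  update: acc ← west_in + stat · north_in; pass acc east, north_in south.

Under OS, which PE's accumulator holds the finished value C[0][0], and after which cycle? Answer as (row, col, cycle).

OS: C[0][0] accumulates in PE[0][0]:
  t=0 PE[0][0]: acc=35 h=5 v=7
  t=1 PE[0][0]: acc=63 h=7 v=4
  t=2 PE[0][0]: acc=144 h=9 v=9

(row, col, cycle) = (0, 0, 2)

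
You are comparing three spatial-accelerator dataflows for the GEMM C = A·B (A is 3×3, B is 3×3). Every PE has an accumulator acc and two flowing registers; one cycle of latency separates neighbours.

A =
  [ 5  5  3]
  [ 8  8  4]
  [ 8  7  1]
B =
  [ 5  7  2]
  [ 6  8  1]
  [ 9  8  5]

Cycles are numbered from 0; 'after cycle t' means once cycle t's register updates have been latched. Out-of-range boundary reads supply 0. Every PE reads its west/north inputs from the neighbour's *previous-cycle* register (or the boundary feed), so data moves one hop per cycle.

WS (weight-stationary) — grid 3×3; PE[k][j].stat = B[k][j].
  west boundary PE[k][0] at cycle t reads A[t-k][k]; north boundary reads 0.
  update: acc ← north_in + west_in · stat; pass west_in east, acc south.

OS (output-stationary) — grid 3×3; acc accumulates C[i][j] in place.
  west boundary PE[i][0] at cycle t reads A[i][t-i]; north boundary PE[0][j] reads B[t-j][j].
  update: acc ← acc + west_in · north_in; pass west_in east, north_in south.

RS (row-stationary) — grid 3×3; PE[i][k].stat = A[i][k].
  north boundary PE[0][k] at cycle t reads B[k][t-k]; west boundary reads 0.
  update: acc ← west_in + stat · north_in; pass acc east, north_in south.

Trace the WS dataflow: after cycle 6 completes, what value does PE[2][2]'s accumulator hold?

WS on a 3×3 grid — tracing PE[2][2] and its feeders:
  cycle 0: PE[1][2] → acc 0, east 0, south 0
  cycle 0: PE[2][1] → acc 0, east 0, south 0
  cycle 0: PE[2][2] → acc 0, east 0, south 0
  cycle 1: PE[1][2] → acc 0, east 0, south 0
  cycle 1: PE[2][1] → acc 0, east 0, south 0
  cycle 1: PE[2][2] → acc 0, east 0, south 0
  cycle 2: PE[1][2] → acc 0, east 0, south 0
  cycle 2: PE[2][1] → acc 0, east 0, south 0
  cycle 2: PE[2][2] → acc 0, east 0, south 0
  cycle 3: PE[1][2] → acc 15, east 5, south 15
  cycle 3: PE[2][1] → acc 99, east 3, south 99
  cycle 3: PE[2][2] → acc 0, east 0, south 0
  cycle 4: PE[1][2] → acc 24, east 8, south 24
  cycle 4: PE[2][1] → acc 152, east 4, south 152
  cycle 4: PE[2][2] → acc 30, east 3, south 30
  cycle 5: PE[1][2] → acc 23, east 7, south 23
  cycle 5: PE[2][1] → acc 120, east 1, south 120
  cycle 5: PE[2][2] → acc 44, east 4, south 44
  cycle 6: PE[1][2] → acc 0, east 0, south 0
  cycle 6: PE[2][1] → acc 0, east 0, south 0
  cycle 6: PE[2][2] → acc 28, east 1, south 28

PE[2][2].acc = 28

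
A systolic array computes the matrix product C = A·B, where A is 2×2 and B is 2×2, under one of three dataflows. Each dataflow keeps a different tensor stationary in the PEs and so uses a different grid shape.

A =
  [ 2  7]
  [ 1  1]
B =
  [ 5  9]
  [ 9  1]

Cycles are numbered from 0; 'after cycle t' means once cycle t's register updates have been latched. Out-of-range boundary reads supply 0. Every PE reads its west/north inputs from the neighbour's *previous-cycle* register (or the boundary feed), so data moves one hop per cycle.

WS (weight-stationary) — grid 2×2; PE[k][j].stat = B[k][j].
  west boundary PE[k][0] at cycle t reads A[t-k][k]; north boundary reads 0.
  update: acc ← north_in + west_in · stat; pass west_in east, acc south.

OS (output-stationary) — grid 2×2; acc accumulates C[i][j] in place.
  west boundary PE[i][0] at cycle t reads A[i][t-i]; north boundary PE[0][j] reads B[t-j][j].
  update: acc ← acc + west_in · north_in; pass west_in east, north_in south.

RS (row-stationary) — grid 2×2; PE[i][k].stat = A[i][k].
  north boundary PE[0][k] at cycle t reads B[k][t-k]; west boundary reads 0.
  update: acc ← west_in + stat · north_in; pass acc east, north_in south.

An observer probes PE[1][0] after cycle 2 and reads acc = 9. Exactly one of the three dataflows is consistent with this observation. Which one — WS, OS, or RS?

WS [2×2] PE[1][0] across cycles:
  c0 r1c0: 0 / 0 / 0
  c1 r1c0: 73 / 7 / 73
  c2 r1c0: 14 / 1 / 14
OS [2×2] PE[1][0] across cycles:
  c0 r1c0: 0 / 0 / 0
  c1 r1c0: 5 / 1 / 5
  c2 r1c0: 14 / 1 / 9
RS [2×2] PE[1][0] across cycles:
  c0 r1c0: 0 / 0 / 0
  c1 r1c0: 5 / 5 / 5
  c2 r1c0: 9 / 9 / 9

dataflow = RS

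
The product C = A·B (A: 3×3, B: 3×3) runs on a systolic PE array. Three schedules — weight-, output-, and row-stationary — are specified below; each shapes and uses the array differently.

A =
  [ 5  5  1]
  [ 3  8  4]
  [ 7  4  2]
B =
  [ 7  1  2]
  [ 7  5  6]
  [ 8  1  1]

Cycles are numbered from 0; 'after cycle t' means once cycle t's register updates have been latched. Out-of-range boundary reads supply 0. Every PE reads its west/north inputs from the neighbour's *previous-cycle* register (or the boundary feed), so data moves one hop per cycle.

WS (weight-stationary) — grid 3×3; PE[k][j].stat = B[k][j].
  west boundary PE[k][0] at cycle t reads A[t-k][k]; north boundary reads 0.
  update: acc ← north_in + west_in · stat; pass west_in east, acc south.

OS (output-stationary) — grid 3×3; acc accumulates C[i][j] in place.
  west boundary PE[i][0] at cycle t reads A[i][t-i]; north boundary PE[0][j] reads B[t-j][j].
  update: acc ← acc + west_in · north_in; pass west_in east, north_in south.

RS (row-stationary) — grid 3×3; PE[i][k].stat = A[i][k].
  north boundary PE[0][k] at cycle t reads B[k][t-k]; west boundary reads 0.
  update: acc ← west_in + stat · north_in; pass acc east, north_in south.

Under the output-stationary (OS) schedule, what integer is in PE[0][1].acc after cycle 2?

PE[0][1].acc = 30

Tracing OS — 3×3 array, target PE[0][1]:
  0: (0,0).acc=35  regs=<5,7>
  0: (0,1).acc=0  regs=<0,0>
  1: (0,0).acc=70  regs=<5,7>
  1: (0,1).acc=5  regs=<5,1>
  2: (0,0).acc=78  regs=<1,8>
  2: (0,1).acc=30  regs=<5,5>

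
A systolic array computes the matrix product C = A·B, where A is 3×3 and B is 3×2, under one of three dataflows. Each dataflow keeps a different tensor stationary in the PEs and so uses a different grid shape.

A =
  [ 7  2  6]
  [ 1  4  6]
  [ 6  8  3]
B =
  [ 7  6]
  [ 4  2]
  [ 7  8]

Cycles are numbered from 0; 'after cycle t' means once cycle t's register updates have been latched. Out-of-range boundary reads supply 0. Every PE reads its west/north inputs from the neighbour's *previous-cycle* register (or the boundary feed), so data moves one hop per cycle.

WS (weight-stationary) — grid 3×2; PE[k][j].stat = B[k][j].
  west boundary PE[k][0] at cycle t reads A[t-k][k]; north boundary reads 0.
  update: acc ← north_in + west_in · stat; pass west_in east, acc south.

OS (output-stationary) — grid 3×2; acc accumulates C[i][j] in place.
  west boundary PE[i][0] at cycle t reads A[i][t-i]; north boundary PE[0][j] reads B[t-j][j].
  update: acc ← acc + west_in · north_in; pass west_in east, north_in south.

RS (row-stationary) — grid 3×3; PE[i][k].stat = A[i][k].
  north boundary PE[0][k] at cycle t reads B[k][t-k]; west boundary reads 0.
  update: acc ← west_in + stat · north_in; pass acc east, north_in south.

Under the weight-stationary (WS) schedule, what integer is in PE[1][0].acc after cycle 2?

Tracing WS — 3×2 array, target PE[1][0]:
  [0] (0,0) acc=49 (h:7 v:49)
  [0] (1,0) acc=0 (h:0 v:0)
  [1] (0,0) acc=7 (h:1 v:7)
  [1] (1,0) acc=57 (h:2 v:57)
  [2] (0,0) acc=42 (h:6 v:42)
  [2] (1,0) acc=23 (h:4 v:23)

PE[1][0].acc = 23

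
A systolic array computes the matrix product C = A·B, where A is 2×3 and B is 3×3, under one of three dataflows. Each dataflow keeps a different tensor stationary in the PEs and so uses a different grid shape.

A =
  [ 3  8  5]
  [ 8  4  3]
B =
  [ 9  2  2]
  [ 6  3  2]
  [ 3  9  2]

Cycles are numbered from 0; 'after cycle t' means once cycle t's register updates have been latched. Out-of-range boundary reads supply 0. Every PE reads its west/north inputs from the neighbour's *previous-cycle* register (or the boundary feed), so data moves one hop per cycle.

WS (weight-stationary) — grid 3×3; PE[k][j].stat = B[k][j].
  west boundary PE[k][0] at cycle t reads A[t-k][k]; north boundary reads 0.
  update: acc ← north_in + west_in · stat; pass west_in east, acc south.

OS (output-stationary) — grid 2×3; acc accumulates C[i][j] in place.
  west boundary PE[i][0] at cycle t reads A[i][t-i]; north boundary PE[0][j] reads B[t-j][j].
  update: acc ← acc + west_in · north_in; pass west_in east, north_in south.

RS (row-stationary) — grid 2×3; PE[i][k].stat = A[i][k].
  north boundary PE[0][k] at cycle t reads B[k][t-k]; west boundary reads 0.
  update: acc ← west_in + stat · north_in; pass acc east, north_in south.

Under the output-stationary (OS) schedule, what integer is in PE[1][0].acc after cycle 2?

OS (2×3). Following PE[1][0] plus its west/north inputs:
  after 0 — PE[0][0] acc=27, pass-E 3, pass-S 9
  after 0 — PE[1][0] acc=0, pass-E 0, pass-S 0
  after 1 — PE[0][0] acc=75, pass-E 8, pass-S 6
  after 1 — PE[1][0] acc=72, pass-E 8, pass-S 9
  after 2 — PE[0][0] acc=90, pass-E 5, pass-S 3
  after 2 — PE[1][0] acc=96, pass-E 4, pass-S 6

PE[1][0].acc = 96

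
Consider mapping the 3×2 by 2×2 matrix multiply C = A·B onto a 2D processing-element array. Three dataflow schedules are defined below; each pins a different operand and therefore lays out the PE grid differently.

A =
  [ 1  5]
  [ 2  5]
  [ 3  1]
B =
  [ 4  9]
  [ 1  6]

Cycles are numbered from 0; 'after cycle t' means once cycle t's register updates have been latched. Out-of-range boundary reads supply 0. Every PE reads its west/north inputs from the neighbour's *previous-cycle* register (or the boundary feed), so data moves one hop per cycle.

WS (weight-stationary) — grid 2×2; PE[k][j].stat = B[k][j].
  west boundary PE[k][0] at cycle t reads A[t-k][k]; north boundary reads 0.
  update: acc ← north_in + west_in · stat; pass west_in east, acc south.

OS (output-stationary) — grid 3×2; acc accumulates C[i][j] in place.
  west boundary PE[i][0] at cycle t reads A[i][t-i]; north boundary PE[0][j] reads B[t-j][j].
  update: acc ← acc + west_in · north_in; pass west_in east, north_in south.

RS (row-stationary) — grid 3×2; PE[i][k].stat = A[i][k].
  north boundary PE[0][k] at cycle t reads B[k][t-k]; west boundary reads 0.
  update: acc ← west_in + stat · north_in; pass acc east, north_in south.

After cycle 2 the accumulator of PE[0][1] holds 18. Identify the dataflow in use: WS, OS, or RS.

dataflow = WS

WS [2×2] PE[0][1] across cycles:
  t=0 PE[0][1]: acc=0 h=0 v=0
  t=1 PE[0][1]: acc=9 h=1 v=9
  t=2 PE[0][1]: acc=18 h=2 v=18
OS [3×2] PE[0][1] across cycles:
  t=0 PE[0][1]: acc=0 h=0 v=0
  t=1 PE[0][1]: acc=9 h=1 v=9
  t=2 PE[0][1]: acc=39 h=5 v=6
RS [3×2] PE[0][1] across cycles:
  t=0 PE[0][1]: acc=0 h=0 v=0
  t=1 PE[0][1]: acc=9 h=9 v=1
  t=2 PE[0][1]: acc=39 h=39 v=6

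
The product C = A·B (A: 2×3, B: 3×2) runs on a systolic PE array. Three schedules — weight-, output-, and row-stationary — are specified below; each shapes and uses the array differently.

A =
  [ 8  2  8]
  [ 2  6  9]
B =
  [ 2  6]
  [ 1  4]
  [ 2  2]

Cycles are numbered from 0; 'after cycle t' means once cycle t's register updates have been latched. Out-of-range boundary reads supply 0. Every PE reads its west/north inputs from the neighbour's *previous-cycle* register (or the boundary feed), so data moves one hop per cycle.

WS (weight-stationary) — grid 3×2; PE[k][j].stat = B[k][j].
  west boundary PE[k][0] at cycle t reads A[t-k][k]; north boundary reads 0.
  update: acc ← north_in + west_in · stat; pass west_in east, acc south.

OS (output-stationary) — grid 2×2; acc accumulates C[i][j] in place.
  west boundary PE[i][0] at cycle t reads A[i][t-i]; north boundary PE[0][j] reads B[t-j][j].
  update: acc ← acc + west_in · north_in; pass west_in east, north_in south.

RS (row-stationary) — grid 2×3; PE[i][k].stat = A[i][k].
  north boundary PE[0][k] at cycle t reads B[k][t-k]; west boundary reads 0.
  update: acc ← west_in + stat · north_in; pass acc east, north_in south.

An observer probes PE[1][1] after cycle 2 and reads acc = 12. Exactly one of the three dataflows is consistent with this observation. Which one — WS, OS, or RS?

dataflow = OS

WS (3×2 grid), PE[1][1]:
  [0] (1,1) acc=0 (h:0 v:0)
  [1] (1,1) acc=0 (h:0 v:0)
  [2] (1,1) acc=56 (h:2 v:56)
OS (2×2 grid), PE[1][1]:
  [0] (1,1) acc=0 (h:0 v:0)
  [1] (1,1) acc=0 (h:0 v:0)
  [2] (1,1) acc=12 (h:2 v:6)
RS (2×3 grid), PE[1][1]:
  [0] (1,1) acc=0 (h:0 v:0)
  [1] (1,1) acc=0 (h:0 v:0)
  [2] (1,1) acc=10 (h:10 v:1)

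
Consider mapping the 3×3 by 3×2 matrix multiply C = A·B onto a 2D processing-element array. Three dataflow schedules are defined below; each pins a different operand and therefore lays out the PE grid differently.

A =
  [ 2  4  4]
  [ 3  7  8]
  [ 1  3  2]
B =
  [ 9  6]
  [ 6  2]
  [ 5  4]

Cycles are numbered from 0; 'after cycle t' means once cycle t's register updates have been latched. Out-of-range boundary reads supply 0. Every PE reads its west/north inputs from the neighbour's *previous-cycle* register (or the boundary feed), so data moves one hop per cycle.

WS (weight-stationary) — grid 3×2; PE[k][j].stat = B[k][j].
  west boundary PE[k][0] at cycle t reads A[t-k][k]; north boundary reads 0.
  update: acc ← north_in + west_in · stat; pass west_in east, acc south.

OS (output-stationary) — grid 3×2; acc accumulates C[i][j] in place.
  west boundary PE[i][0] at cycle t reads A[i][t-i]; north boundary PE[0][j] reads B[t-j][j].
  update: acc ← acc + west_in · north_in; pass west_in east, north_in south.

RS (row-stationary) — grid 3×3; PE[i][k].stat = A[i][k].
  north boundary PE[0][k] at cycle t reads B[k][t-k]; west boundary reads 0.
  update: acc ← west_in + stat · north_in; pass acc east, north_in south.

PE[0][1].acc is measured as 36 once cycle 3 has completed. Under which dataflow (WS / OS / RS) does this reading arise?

WS [3×2] PE[0][1] across cycles:
  0: (0,1).acc=0  regs=<0,0>
  1: (0,1).acc=12  regs=<2,12>
  2: (0,1).acc=18  regs=<3,18>
  3: (0,1).acc=6  regs=<1,6>
OS [3×2] PE[0][1] across cycles:
  0: (0,1).acc=0  regs=<0,0>
  1: (0,1).acc=12  regs=<2,6>
  2: (0,1).acc=20  regs=<4,2>
  3: (0,1).acc=36  regs=<4,4>
RS [3×3] PE[0][1] across cycles:
  0: (0,1).acc=0  regs=<0,0>
  1: (0,1).acc=42  regs=<42,6>
  2: (0,1).acc=20  regs=<20,2>
  3: (0,1).acc=0  regs=<0,0>

dataflow = OS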